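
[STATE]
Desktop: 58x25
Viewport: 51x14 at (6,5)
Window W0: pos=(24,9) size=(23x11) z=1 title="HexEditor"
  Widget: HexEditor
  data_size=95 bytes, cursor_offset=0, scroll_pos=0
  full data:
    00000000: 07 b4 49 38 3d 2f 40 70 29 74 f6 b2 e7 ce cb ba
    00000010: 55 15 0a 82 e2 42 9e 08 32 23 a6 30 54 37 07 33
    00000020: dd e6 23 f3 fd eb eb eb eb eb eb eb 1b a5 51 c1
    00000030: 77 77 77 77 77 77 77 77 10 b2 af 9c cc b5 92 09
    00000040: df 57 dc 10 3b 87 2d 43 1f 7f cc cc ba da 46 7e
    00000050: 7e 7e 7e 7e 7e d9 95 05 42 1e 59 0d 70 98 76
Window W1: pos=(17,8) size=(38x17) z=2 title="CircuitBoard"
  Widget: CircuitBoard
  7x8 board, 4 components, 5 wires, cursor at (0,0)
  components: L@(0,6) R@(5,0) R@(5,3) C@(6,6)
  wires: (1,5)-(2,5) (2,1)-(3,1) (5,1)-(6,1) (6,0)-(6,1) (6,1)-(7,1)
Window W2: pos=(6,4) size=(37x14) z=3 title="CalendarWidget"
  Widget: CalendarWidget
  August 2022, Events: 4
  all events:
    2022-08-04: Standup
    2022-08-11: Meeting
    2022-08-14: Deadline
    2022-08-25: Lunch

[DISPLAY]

┃ CalendarWidget                    ┃              
┠───────────────────────────────────┨              
┃            August 2022            ┃              
┃Mo Tu We Th Fr Sa Su               ┃━━━━━━━━━━━┓  
┃ 1  2  3  4*  5  6  7              ┃           ┃  
┃ 8  9 10 11* 12 13 14*             ┃───────────┨  
┃15 16 17 18 19 20 21               ┃           ┃  
┃22 23 24 25* 26 27 28              ┃   L       ┃  
┃29 30 31                           ┃           ┃  
┃                                   ┃           ┃  
┃                                   ┃           ┃  
┃                                   ┃           ┃  
┗━━━━━━━━━━━━━━━━━━━━━━━━━━━━━━━━━━━┛           ┃  
           ┃3       ·                           ┃  


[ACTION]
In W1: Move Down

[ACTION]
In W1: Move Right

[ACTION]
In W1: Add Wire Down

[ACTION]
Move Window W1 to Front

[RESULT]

┃ CalendarWidget                    ┃              
┠───────────────────────────────────┨              
┃            August 2022            ┃              
┃Mo Tu We T┏━━━━━━━━━━━━━━━━━━━━━━━━━━━━━━━━━━━━┓  
┃ 1  2  3  ┃ CircuitBoard                       ┃  
┃ 8  9 10 1┠────────────────────────────────────┨  
┃15 16 17 1┃   0 1 2 3 4 5 6                    ┃  
┃22 23 24 2┃0                           L       ┃  
┃29 30 31  ┃                                    ┃  
┃          ┃1      [.]              ·           ┃  
┃          ┃        │               │           ┃  
┃          ┃2       ·               ·           ┃  
┗━━━━━━━━━━┃        │                           ┃  
           ┃3       ·                           ┃  


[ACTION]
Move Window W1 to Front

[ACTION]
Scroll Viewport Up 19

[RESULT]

                                                   
                                                   
                                                   
                                                   
┏━━━━━━━━━━━━━━━━━━━━━━━━━━━━━━━━━━━┓              
┃ CalendarWidget                    ┃              
┠───────────────────────────────────┨              
┃            August 2022            ┃              
┃Mo Tu We T┏━━━━━━━━━━━━━━━━━━━━━━━━━━━━━━━━━━━━┓  
┃ 1  2  3  ┃ CircuitBoard                       ┃  
┃ 8  9 10 1┠────────────────────────────────────┨  
┃15 16 17 1┃   0 1 2 3 4 5 6                    ┃  
┃22 23 24 2┃0                           L       ┃  
┃29 30 31  ┃                                    ┃  


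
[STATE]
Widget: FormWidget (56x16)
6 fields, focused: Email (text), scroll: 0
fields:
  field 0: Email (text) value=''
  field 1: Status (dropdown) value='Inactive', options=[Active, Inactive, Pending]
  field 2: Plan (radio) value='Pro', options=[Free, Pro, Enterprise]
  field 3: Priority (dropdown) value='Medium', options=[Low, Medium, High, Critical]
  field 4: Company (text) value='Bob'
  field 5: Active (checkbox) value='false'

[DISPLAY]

> Email:      [                                        ]
  Status:     [Inactive                               ▼]
  Plan:       ( ) Free  (●) Pro  ( ) Enterprise         
  Priority:   [Medium                                 ▼]
  Company:    [Bob                                     ]
  Active:     [ ]                                       
                                                        
                                                        
                                                        
                                                        
                                                        
                                                        
                                                        
                                                        
                                                        
                                                        


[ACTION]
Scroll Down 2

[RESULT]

  Plan:       ( ) Free  (●) Pro  ( ) Enterprise         
  Priority:   [Medium                                 ▼]
  Company:    [Bob                                     ]
  Active:     [ ]                                       
                                                        
                                                        
                                                        
                                                        
                                                        
                                                        
                                                        
                                                        
                                                        
                                                        
                                                        
                                                        


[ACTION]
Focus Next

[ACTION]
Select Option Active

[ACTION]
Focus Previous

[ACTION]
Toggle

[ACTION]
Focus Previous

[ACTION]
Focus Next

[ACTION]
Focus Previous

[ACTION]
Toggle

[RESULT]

  Plan:       ( ) Free  (●) Pro  ( ) Enterprise         
  Priority:   [Medium                                 ▼]
  Company:    [Bob                                     ]
> Active:     [x]                                       
                                                        
                                                        
                                                        
                                                        
                                                        
                                                        
                                                        
                                                        
                                                        
                                                        
                                                        
                                                        


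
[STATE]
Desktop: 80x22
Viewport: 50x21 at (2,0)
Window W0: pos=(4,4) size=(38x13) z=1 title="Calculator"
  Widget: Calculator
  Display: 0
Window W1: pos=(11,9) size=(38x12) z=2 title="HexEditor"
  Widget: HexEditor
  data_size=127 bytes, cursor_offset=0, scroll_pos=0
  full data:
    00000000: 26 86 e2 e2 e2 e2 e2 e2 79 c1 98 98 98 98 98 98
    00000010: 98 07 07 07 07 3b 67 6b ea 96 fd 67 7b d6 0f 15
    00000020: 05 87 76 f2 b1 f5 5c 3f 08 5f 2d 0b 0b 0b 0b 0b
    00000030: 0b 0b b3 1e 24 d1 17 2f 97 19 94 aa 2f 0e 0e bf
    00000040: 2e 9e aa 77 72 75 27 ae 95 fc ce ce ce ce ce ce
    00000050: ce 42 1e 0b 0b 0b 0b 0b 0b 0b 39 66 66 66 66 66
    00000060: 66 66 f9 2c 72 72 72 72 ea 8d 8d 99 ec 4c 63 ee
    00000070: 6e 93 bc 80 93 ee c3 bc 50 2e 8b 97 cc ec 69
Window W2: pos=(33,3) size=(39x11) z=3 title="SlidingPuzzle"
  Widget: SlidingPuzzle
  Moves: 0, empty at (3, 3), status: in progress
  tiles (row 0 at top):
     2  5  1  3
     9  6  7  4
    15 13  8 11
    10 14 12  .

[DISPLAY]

                                                  
                                                  
                                                  
                               ┏━━━━━━━━━━━━━━━━━━
  ┏━━━━━━━━━━━━━━━━━━━━━━━━━━━━┃ SlidingPuzzle    
  ┃ Calculator                 ┠──────────────────
  ┠────────────────────────────┃┌────┬────┬────┬──
  ┃                            ┃│  2 │  5 │  1 │  
  ┃┌───┬───┬───┬───┐           ┃├────┼────┼────┼──
  ┃│ 7 │ ┏━━━━━━━━━━━━━━━━━━━━━┃│  9 │  6 │  7 │  
  ┃├───┼─┃ HexEditor           ┃├────┼────┼────┼──
  ┃│ 4 │ ┠─────────────────────┃│ 15 │ 13 │  8 │ 1
  ┃├───┼─┃00000000  26 86 e2 e2┃├────┼────┼────┼──
  ┃│ 1 │ ┃00000010  98 07 07 07┗━━━━━━━━━━━━━━━━━━
  ┃├───┼─┃00000020  05 87 76 f2 b1 f5 5c 3f  0┃   
  ┃│ 0 │ ┃00000030  0b 0b b3 1e 24 d1 17 2f  9┃   
  ┗━━━━━━┃00000040  2e 9e aa 77 72 75 27 ae  9┃   
         ┃00000050  ce 42 1e 0b 0b 0b 0b 0b  0┃   
         ┃00000060  66 66 f9 2c 72 72 72 72  e┃   
         ┃00000070  6e 93 bc 80 93 ee c3 bc  5┃   
         ┗━━━━━━━━━━━━━━━━━━━━━━━━━━━━━━━━━━━━┛   


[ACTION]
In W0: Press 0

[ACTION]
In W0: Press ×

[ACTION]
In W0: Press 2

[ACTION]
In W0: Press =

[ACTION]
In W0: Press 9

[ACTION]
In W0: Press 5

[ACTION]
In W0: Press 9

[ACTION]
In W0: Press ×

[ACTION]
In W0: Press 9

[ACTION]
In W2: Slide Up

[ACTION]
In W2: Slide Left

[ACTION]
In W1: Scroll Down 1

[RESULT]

                                                  
                                                  
                                                  
                               ┏━━━━━━━━━━━━━━━━━━
  ┏━━━━━━━━━━━━━━━━━━━━━━━━━━━━┃ SlidingPuzzle    
  ┃ Calculator                 ┠──────────────────
  ┠────────────────────────────┃┌────┬────┬────┬──
  ┃                            ┃│  2 │  5 │  1 │  
  ┃┌───┬───┬───┬───┐           ┃├────┼────┼────┼──
  ┃│ 7 │ ┏━━━━━━━━━━━━━━━━━━━━━┃│  9 │  6 │  7 │  
  ┃├───┼─┃ HexEditor           ┃├────┼────┼────┼──
  ┃│ 4 │ ┠─────────────────────┃│ 15 │ 13 │  8 │ 1
  ┃├───┼─┃00000010  98 07 07 07┃├────┼────┼────┼──
  ┃│ 1 │ ┃00000020  05 87 76 f2┗━━━━━━━━━━━━━━━━━━
  ┃├───┼─┃00000030  0b 0b b3 1e 24 d1 17 2f  9┃   
  ┃│ 0 │ ┃00000040  2e 9e aa 77 72 75 27 ae  9┃   
  ┗━━━━━━┃00000050  ce 42 1e 0b 0b 0b 0b 0b  0┃   
         ┃00000060  66 66 f9 2c 72 72 72 72  e┃   
         ┃00000070  6e 93 bc 80 93 ee c3 bc  5┃   
         ┃                                    ┃   
         ┗━━━━━━━━━━━━━━━━━━━━━━━━━━━━━━━━━━━━┛   


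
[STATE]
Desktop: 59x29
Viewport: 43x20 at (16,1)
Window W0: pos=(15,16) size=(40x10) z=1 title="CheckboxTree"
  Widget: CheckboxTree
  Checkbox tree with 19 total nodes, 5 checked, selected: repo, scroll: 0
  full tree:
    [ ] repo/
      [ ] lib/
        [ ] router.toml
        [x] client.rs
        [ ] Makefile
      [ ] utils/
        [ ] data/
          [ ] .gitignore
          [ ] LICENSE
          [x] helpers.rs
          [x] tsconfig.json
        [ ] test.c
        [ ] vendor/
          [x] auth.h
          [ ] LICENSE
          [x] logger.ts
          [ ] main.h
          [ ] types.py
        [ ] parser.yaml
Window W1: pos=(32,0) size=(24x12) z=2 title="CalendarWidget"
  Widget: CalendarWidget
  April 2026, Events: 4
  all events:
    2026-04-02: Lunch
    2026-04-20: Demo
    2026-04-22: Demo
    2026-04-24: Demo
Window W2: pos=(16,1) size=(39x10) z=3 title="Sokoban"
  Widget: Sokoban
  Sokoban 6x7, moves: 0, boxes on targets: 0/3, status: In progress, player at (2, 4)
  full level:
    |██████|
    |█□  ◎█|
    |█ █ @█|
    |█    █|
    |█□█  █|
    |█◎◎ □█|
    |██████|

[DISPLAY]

┏━━━━━━━━━━━━━━━━━━━━━━━━━━━━━━━━━━━━━┓┃   
┃ Sokoban                             ┃┨   
┠─────────────────────────────────────┨┃   
┃██████                               ┃┃   
┃█□  ◎█                               ┃┃   
┃█ █ @█                               ┃┃   
┃█    █                               ┃┃   
┃█□█  █                               ┃┃   
┃█◎◎ □█                               ┃┃   
┗━━━━━━━━━━━━━━━━━━━━━━━━━━━━━━━━━━━━━┛┃   
                ┗━━━━━━━━━━━━━━━━━━━━━━┛   
                                           
                                           
                                           
                                           
━━━━━━━━━━━━━━━━━━━━━━━━━━━━━━━━━━━━━━┓    
 CheckboxTree                         ┃    
──────────────────────────────────────┨    
>[-] repo/                            ┃    
   [-] lib/                           ┃    


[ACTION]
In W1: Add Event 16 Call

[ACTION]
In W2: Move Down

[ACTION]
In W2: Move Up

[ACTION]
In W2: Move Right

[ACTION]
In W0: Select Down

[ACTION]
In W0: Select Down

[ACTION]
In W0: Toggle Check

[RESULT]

┏━━━━━━━━━━━━━━━━━━━━━━━━━━━━━━━━━━━━━┓┃   
┃ Sokoban                             ┃┨   
┠─────────────────────────────────────┨┃   
┃██████                               ┃┃   
┃█□  ◎█                               ┃┃   
┃█ █ @█                               ┃┃   
┃█    █                               ┃┃   
┃█□█  █                               ┃┃   
┃█◎◎ □█                               ┃┃   
┗━━━━━━━━━━━━━━━━━━━━━━━━━━━━━━━━━━━━━┛┃   
                ┗━━━━━━━━━━━━━━━━━━━━━━┛   
                                           
                                           
                                           
                                           
━━━━━━━━━━━━━━━━━━━━━━━━━━━━━━━━━━━━━━┓    
 CheckboxTree                         ┃    
──────────────────────────────────────┨    
 [-] repo/                            ┃    
   [-] lib/                           ┃    


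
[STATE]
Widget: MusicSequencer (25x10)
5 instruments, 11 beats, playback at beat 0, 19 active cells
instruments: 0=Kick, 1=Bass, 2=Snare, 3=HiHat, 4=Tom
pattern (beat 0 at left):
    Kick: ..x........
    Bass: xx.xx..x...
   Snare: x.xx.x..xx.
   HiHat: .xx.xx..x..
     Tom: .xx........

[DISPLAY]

      ▼1234567890        
  Kick··█········        
  Bass██·██··█···        
 Snare█·██·█··██·        
 HiHat·██·██··█··        
   Tom·██········        
                         
                         
                         
                         


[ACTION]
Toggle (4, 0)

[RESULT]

      ▼1234567890        
  Kick··█········        
  Bass██·██··█···        
 Snare█·██·█··██·        
 HiHat·██·██··█··        
   Tom███········        
                         
                         
                         
                         


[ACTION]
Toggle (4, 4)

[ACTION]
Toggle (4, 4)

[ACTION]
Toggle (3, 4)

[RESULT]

      ▼1234567890        
  Kick··█········        
  Bass██·██··█···        
 Snare█·██·█··██·        
 HiHat·██··█··█··        
   Tom███········        
                         
                         
                         
                         


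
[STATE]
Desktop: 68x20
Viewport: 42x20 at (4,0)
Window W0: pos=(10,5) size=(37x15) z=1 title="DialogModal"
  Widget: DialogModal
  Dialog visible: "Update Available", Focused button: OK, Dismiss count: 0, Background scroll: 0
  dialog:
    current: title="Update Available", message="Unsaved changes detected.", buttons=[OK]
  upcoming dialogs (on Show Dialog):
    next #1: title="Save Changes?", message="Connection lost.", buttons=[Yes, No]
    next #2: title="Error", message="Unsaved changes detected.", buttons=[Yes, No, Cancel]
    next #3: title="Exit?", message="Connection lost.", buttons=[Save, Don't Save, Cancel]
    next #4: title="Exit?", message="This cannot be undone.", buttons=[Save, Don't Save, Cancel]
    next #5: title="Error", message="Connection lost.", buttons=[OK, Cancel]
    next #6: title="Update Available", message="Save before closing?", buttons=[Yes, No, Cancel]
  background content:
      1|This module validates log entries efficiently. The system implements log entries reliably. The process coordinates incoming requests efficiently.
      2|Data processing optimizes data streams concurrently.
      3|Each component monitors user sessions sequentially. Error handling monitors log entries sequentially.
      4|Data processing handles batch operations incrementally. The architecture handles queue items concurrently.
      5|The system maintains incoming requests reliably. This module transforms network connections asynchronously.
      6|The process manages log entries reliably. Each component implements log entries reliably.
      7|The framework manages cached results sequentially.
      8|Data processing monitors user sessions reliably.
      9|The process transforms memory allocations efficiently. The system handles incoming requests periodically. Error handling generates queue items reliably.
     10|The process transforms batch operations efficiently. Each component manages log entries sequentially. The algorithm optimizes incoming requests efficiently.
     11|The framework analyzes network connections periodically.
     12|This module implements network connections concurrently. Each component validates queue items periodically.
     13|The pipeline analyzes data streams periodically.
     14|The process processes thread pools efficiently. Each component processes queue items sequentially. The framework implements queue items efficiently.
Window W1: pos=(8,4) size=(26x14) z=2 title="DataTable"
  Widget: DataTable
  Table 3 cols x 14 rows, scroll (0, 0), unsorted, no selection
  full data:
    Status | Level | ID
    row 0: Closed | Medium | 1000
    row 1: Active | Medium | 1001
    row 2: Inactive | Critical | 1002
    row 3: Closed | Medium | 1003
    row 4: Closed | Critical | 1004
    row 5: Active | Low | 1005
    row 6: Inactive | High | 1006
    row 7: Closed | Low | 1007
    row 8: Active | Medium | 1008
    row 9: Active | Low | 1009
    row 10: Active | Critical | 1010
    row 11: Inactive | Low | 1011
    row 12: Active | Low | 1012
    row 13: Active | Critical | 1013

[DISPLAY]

                                          
                                          
                                          
                                          
    ┏━━━━━━━━━━━━━━━━━━━━━━━━┓            
    ┃ DataTable              ┃━━━━━━━━━━━━
    ┠────────────────────────┨            
    ┃Status  │Level   │ID    ┃────────────
    ┃────────┼────────┼────  ┃og entries e
    ┃Closed  │Medium  │1000  ┃es data stre
    ┃Active  │Medium  │1001  ┃ user sessio
    ┃Inactive│Critical│1002  ┃────────┐era
    ┃Closed  │Medium  │1003  ┃ble     │que
    ┃Closed  │Critical│1004  ┃tected. │rel
    ┃Active  │Low     │1005  ┃        │ult
    ┃Inactive│High    │1006  ┃────────┘ssi
    ┃Closed  │Low     │1007  ┃memory alloc
    ┗━━━━━━━━━━━━━━━━━━━━━━━━┛batch operat
      ┃The framework analyzes network conn
      ┗━━━━━━━━━━━━━━━━━━━━━━━━━━━━━━━━━━━


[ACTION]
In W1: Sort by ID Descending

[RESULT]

                                          
                                          
                                          
                                          
    ┏━━━━━━━━━━━━━━━━━━━━━━━━┓            
    ┃ DataTable              ┃━━━━━━━━━━━━
    ┠────────────────────────┨            
    ┃Status  │Level   │ID ▼  ┃────────────
    ┃────────┼────────┼────  ┃og entries e
    ┃Active  │Critical│1013  ┃es data stre
    ┃Active  │Low     │1012  ┃ user sessio
    ┃Inactive│Low     │1011  ┃────────┐era
    ┃Active  │Critical│1010  ┃ble     │que
    ┃Active  │Low     │1009  ┃tected. │rel
    ┃Active  │Medium  │1008  ┃        │ult
    ┃Closed  │Low     │1007  ┃────────┘ssi
    ┃Inactive│High    │1006  ┃memory alloc
    ┗━━━━━━━━━━━━━━━━━━━━━━━━┛batch operat
      ┃The framework analyzes network conn
      ┗━━━━━━━━━━━━━━━━━━━━━━━━━━━━━━━━━━━


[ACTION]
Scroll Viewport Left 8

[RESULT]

                                          
                                          
                                          
                                          
        ┏━━━━━━━━━━━━━━━━━━━━━━━━┓        
        ┃ DataTable              ┃━━━━━━━━
        ┠────────────────────────┨        
        ┃Status  │Level   │ID ▼  ┃────────
        ┃────────┼────────┼────  ┃og entri
        ┃Active  │Critical│1013  ┃es data 
        ┃Active  │Low     │1012  ┃ user se
        ┃Inactive│Low     │1011  ┃────────
        ┃Active  │Critical│1010  ┃ble     
        ┃Active  │Low     │1009  ┃tected. 
        ┃Active  │Medium  │1008  ┃        
        ┃Closed  │Low     │1007  ┃────────
        ┃Inactive│High    │1006  ┃memory a
        ┗━━━━━━━━━━━━━━━━━━━━━━━━┛batch op
          ┃The framework analyzes network 
          ┗━━━━━━━━━━━━━━━━━━━━━━━━━━━━━━━


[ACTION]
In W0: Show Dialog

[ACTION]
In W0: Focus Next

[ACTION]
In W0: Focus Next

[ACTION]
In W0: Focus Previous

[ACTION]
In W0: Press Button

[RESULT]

                                          
                                          
                                          
                                          
        ┏━━━━━━━━━━━━━━━━━━━━━━━━┓        
        ┃ DataTable              ┃━━━━━━━━
        ┠────────────────────────┨        
        ┃Status  │Level   │ID ▼  ┃────────
        ┃────────┼────────┼────  ┃og entri
        ┃Active  │Critical│1013  ┃es data 
        ┃Active  │Low     │1012  ┃ user se
        ┃Inactive│Low     │1011  ┃ batch o
        ┃Active  │Critical│1010  ┃coming r
        ┃Active  │Low     │1009  ┃ entries
        ┃Active  │Medium  │1008  ┃ached re
        ┃Closed  │Low     │1007  ┃s user s
        ┃Inactive│High    │1006  ┃memory a
        ┗━━━━━━━━━━━━━━━━━━━━━━━━┛batch op
          ┃The framework analyzes network 
          ┗━━━━━━━━━━━━━━━━━━━━━━━━━━━━━━━


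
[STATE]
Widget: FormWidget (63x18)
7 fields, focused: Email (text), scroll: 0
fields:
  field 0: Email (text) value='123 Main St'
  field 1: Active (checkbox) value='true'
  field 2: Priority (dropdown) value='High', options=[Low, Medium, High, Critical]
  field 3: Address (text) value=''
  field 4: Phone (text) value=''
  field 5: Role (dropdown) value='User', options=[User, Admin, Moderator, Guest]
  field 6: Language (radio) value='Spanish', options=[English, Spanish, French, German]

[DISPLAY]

> Email:      [123 Main St                                    ]
  Active:     [x]                                              
  Priority:   [High                                          ▼]
  Address:    [                                               ]
  Phone:      [                                               ]
  Role:       [User                                          ▼]
  Language:   ( ) English  (●) Spanish  ( ) French  ( ) German 
                                                               
                                                               
                                                               
                                                               
                                                               
                                                               
                                                               
                                                               
                                                               
                                                               
                                                               


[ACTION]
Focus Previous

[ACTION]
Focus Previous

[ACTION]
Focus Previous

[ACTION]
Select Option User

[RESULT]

  Email:      [123 Main St                                    ]
  Active:     [x]                                              
  Priority:   [High                                          ▼]
  Address:    [                                               ]
> Phone:      [                                               ]
  Role:       [User                                          ▼]
  Language:   ( ) English  (●) Spanish  ( ) French  ( ) German 
                                                               
                                                               
                                                               
                                                               
                                                               
                                                               
                                                               
                                                               
                                                               
                                                               
                                                               


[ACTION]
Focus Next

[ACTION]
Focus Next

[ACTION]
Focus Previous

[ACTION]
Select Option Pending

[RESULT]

  Email:      [123 Main St                                    ]
  Active:     [x]                                              
  Priority:   [High                                          ▼]
  Address:    [                                               ]
  Phone:      [                                               ]
> Role:       [User                                          ▼]
  Language:   ( ) English  (●) Spanish  ( ) French  ( ) German 
                                                               
                                                               
                                                               
                                                               
                                                               
                                                               
                                                               
                                                               
                                                               
                                                               
                                                               


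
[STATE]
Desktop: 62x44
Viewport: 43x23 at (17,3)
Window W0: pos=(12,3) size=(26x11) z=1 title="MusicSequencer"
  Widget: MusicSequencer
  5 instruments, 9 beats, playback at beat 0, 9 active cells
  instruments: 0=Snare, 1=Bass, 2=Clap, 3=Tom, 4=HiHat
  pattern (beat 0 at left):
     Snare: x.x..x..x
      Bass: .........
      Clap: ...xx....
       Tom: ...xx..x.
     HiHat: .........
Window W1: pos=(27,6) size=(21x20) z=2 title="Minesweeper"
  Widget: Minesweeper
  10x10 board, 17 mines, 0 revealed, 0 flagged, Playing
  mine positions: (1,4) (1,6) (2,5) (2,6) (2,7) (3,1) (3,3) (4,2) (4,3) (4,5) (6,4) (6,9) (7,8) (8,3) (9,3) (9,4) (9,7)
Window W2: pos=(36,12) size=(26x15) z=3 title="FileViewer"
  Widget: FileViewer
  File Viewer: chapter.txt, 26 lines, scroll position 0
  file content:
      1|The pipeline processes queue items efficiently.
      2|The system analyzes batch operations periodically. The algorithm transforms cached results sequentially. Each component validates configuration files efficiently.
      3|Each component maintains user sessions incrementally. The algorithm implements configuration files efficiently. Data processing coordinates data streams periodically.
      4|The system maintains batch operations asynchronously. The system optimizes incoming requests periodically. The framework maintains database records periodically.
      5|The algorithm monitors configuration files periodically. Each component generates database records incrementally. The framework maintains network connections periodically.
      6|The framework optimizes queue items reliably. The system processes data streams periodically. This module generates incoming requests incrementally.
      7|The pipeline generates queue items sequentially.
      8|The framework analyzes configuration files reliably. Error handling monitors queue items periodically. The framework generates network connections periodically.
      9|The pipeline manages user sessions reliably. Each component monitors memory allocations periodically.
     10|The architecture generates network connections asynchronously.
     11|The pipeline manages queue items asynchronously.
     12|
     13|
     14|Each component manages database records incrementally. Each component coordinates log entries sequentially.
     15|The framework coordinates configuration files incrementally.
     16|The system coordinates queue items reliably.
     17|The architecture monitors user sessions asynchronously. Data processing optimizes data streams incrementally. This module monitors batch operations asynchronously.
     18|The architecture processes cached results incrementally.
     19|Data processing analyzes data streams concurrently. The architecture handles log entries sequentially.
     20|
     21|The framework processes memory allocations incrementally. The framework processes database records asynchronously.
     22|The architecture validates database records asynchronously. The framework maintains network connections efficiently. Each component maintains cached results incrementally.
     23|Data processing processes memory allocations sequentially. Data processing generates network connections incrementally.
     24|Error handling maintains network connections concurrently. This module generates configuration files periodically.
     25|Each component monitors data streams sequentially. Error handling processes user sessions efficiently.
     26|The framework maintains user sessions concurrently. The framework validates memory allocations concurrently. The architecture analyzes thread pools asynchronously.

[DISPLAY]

━━━━━━━━━━━━━━━━━━━━┓                      
icSequencer         ┃                      
────────────────────┨                      
  ▼1234567┏━━━━━━━━━━━━━━━━━━━┓            
re█·█··█··┃ Minesweeper       ┃            
ss········┠───────────────────┨            
ap···██···┃■■■■■■■■■■         ┃            
om···██··█┃■■■■■■■■■■         ┃            
at········┃■■■■■■■■■■         ┃            
          ┃■■■■■■■■┏━━━━━━━━━━━━━━━━━━━━━━━
━━━━━━━━━━┃■■■■■■■■┃ FileViewer            
          ┃■■■■■■■■┠───────────────────────
          ┃■■■■■■■■┃The pipeline processes 
          ┃■■■■■■■■┃The system analyzes bat
          ┃■■■■■■■■┃Each component maintain
          ┃■■■■■■■■┃The system maintains ba
          ┃        ┃The algorithm monitors 
          ┃        ┃The framework optimizes
          ┃        ┃The pipeline generates 
          ┃        ┃The framework analyzes 
          ┃        ┃The pipeline manages us
          ┃        ┃The architecture genera
          ┗━━━━━━━━┃The pipeline manages qu


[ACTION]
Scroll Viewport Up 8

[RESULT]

                                           
                                           
                                           
━━━━━━━━━━━━━━━━━━━━┓                      
icSequencer         ┃                      
────────────────────┨                      
  ▼1234567┏━━━━━━━━━━━━━━━━━━━┓            
re█·█··█··┃ Minesweeper       ┃            
ss········┠───────────────────┨            
ap···██···┃■■■■■■■■■■         ┃            
om···██··█┃■■■■■■■■■■         ┃            
at········┃■■■■■■■■■■         ┃            
          ┃■■■■■■■■┏━━━━━━━━━━━━━━━━━━━━━━━
━━━━━━━━━━┃■■■■■■■■┃ FileViewer            
          ┃■■■■■■■■┠───────────────────────
          ┃■■■■■■■■┃The pipeline processes 
          ┃■■■■■■■■┃The system analyzes bat
          ┃■■■■■■■■┃Each component maintain
          ┃■■■■■■■■┃The system maintains ba
          ┃        ┃The algorithm monitors 
          ┃        ┃The framework optimizes
          ┃        ┃The pipeline generates 
          ┃        ┃The framework analyzes 


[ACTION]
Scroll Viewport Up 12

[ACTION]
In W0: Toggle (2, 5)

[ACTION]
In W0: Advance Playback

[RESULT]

                                           
                                           
                                           
━━━━━━━━━━━━━━━━━━━━┓                      
icSequencer         ┃                      
────────────────────┨                      
  0▼234567┏━━━━━━━━━━━━━━━━━━━┓            
re█·█··█··┃ Minesweeper       ┃            
ss········┠───────────────────┨            
ap···███··┃■■■■■■■■■■         ┃            
om···██··█┃■■■■■■■■■■         ┃            
at········┃■■■■■■■■■■         ┃            
          ┃■■■■■■■■┏━━━━━━━━━━━━━━━━━━━━━━━
━━━━━━━━━━┃■■■■■■■■┃ FileViewer            
          ┃■■■■■■■■┠───────────────────────
          ┃■■■■■■■■┃The pipeline processes 
          ┃■■■■■■■■┃The system analyzes bat
          ┃■■■■■■■■┃Each component maintain
          ┃■■■■■■■■┃The system maintains ba
          ┃        ┃The algorithm monitors 
          ┃        ┃The framework optimizes
          ┃        ┃The pipeline generates 
          ┃        ┃The framework analyzes 


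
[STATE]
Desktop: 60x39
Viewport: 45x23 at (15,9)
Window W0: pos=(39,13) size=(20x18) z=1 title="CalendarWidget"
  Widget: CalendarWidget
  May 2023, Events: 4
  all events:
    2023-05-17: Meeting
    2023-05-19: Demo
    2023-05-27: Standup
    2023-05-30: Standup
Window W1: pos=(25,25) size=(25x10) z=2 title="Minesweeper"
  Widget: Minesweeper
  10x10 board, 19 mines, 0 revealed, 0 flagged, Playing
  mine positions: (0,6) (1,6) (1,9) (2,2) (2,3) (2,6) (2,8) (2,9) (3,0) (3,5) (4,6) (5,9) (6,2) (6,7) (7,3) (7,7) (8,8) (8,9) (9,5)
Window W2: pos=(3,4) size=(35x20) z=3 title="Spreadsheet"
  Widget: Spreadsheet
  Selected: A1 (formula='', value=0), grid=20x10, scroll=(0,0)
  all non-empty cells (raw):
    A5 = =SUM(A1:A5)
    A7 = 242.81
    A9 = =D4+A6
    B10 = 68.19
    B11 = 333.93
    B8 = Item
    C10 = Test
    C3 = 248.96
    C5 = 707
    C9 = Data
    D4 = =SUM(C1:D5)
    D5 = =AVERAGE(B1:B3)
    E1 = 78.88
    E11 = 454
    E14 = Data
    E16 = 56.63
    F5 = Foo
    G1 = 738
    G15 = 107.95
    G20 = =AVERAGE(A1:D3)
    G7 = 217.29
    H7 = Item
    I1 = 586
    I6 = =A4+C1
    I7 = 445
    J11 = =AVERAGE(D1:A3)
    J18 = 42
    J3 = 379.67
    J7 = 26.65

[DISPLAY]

----------------------┃                      
]       0       0     ┃                      
0       0       0     ┃                      
0       0  248.96     ┃                      
0       0       0#CIRC┃ ┏━━━━━━━━━━━━━━━━━━┓ 
        0     707     ┃ ┃ CalendarWidget   ┃ 
0       0       0     ┃ ┠──────────────────┨ 
1       0       0     ┃ ┃     May 2023     ┃ 
0Item           0     ┃ ┃Mo Tu We Th Fr Sa ┃ 
        0Data         ┃ ┃ 1  2  3  4  5  6 ┃ 
0   68.19Test         ┃ ┃ 8  9 10 11 12 13 ┃ 
0  333.93       0     ┃ ┃15 16 17* 18 19* 2┃ 
0       0       0     ┃ ┃22 23 24 25 26 27*┃ 
0       0       0     ┃ ┃29 30* 31         ┃ 
━━━━━━━━━━━━━━━━━━━━━━┛ ┃                  ┃ 
                        ┃                  ┃ 
          ┏━━━━━━━━━━━━━━━━━━━━━━━┓        ┃ 
          ┃ Minesweeper           ┃        ┃ 
          ┠───────────────────────┨        ┃ 
          ┃■■■■■■■■■■             ┃        ┃ 
          ┃■■■■■■■■■■             ┃        ┃ 
          ┃■■■■■■■■■■             ┃━━━━━━━━┛ 
          ┃■■■■■■■■■■             ┃          


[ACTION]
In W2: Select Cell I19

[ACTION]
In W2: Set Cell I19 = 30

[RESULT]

----------------------┃                      
0       0       0     ┃                      
0       0       0     ┃                      
0       0  248.96     ┃                      
0       0       0#CIRC┃ ┏━━━━━━━━━━━━━━━━━━┓ 
        0     707     ┃ ┃ CalendarWidget   ┃ 
0       0       0     ┃ ┠──────────────────┨ 
1       0       0     ┃ ┃     May 2023     ┃ 
0Item           0     ┃ ┃Mo Tu We Th Fr Sa ┃ 
        0Data         ┃ ┃ 1  2  3  4  5  6 ┃ 
0   68.19Test         ┃ ┃ 8  9 10 11 12 13 ┃ 
0  333.93       0     ┃ ┃15 16 17* 18 19* 2┃ 
0       0       0     ┃ ┃22 23 24 25 26 27*┃ 
0       0       0     ┃ ┃29 30* 31         ┃ 
━━━━━━━━━━━━━━━━━━━━━━┛ ┃                  ┃ 
                        ┃                  ┃ 
          ┏━━━━━━━━━━━━━━━━━━━━━━━┓        ┃ 
          ┃ Minesweeper           ┃        ┃ 
          ┠───────────────────────┨        ┃ 
          ┃■■■■■■■■■■             ┃        ┃ 
          ┃■■■■■■■■■■             ┃        ┃ 
          ┃■■■■■■■■■■             ┃━━━━━━━━┛ 
          ┃■■■■■■■■■■             ┃          


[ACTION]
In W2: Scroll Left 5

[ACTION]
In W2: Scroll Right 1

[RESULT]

----------------------┃                      
0       0       0   78┃                      
0       0       0     ┃                      
0  248.96       0     ┃                      
0       0#CIRC!       ┃ ┏━━━━━━━━━━━━━━━━━━┓ 
0     707       0     ┃ ┃ CalendarWidget   ┃ 
0       0       0     ┃ ┠──────────────────┨ 
0       0       0     ┃ ┃     May 2023     ┃ 
        0       0     ┃ ┃Mo Tu We Th Fr Sa ┃ 
0Data           0     ┃ ┃ 1  2  3  4  5  6 ┃ 
9Test           0     ┃ ┃ 8  9 10 11 12 13 ┃ 
3       0       0     ┃ ┃15 16 17* 18 19* 2┃ 
0       0       0     ┃ ┃22 23 24 25 26 27*┃ 
0       0       0     ┃ ┃29 30* 31         ┃ 
━━━━━━━━━━━━━━━━━━━━━━┛ ┃                  ┃ 
                        ┃                  ┃ 
          ┏━━━━━━━━━━━━━━━━━━━━━━━┓        ┃ 
          ┃ Minesweeper           ┃        ┃ 
          ┠───────────────────────┨        ┃ 
          ┃■■■■■■■■■■             ┃        ┃ 
          ┃■■■■■■■■■■             ┃        ┃ 
          ┃■■■■■■■■■■             ┃━━━━━━━━┛ 
          ┃■■■■■■■■■■             ┃          
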